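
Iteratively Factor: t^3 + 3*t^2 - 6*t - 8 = (t + 1)*(t^2 + 2*t - 8) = (t - 2)*(t + 1)*(t + 4)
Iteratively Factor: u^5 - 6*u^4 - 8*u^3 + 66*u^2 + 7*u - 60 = (u - 5)*(u^4 - u^3 - 13*u^2 + u + 12) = (u - 5)*(u + 3)*(u^3 - 4*u^2 - u + 4) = (u - 5)*(u - 1)*(u + 3)*(u^2 - 3*u - 4) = (u - 5)*(u - 1)*(u + 1)*(u + 3)*(u - 4)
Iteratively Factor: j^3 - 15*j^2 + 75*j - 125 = (j - 5)*(j^2 - 10*j + 25) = (j - 5)^2*(j - 5)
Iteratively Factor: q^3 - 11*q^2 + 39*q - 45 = (q - 3)*(q^2 - 8*q + 15) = (q - 3)^2*(q - 5)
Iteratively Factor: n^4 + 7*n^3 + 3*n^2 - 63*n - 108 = (n + 3)*(n^3 + 4*n^2 - 9*n - 36) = (n + 3)*(n + 4)*(n^2 - 9) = (n + 3)^2*(n + 4)*(n - 3)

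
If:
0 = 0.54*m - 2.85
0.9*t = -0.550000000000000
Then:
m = 5.28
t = -0.61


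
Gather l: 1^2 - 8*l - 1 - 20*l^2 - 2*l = -20*l^2 - 10*l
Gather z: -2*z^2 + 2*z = -2*z^2 + 2*z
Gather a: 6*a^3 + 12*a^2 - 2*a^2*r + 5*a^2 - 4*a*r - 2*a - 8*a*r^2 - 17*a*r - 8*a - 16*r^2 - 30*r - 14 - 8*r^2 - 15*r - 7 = 6*a^3 + a^2*(17 - 2*r) + a*(-8*r^2 - 21*r - 10) - 24*r^2 - 45*r - 21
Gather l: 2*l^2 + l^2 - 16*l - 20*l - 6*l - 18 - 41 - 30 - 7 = 3*l^2 - 42*l - 96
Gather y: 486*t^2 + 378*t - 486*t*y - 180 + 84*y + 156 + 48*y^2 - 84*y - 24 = 486*t^2 - 486*t*y + 378*t + 48*y^2 - 48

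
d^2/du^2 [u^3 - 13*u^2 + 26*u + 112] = 6*u - 26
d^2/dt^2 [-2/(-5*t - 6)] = 100/(5*t + 6)^3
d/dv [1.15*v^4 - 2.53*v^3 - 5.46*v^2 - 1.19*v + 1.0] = 4.6*v^3 - 7.59*v^2 - 10.92*v - 1.19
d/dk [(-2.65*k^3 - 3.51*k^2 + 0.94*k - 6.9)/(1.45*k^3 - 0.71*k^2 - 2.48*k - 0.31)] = (6.971*k^4 + 10.418*k^3 + 41.8517*k^2 - 7.6218*k - 17.4034)/(2.1025*k^6 - 2.059*k^5 - 6.6879*k^4 + 2.6226*k^3 + 6.5906*k^2 + 1.5376*k + 0.0961)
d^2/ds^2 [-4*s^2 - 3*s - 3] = -8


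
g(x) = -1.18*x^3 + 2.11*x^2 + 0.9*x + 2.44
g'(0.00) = 0.90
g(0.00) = 2.44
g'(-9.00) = -323.82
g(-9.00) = 1025.47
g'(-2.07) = -23.00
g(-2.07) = 20.08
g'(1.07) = 1.36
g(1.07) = 4.37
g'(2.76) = -14.42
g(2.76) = -3.81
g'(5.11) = -69.97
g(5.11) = -95.32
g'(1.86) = -3.50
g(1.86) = 3.82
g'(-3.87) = -68.45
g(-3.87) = 98.95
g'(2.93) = -17.13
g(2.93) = -6.49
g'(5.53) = -84.02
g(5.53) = -127.61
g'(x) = -3.54*x^2 + 4.22*x + 0.9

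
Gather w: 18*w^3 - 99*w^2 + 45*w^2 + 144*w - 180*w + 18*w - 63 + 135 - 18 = 18*w^3 - 54*w^2 - 18*w + 54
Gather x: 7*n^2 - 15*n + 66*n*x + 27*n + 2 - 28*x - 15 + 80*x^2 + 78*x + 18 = 7*n^2 + 12*n + 80*x^2 + x*(66*n + 50) + 5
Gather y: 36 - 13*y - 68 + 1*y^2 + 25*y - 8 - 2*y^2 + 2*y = -y^2 + 14*y - 40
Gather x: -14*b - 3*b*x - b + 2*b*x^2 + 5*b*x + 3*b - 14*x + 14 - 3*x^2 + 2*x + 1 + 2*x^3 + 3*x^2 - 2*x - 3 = 2*b*x^2 - 12*b + 2*x^3 + x*(2*b - 14) + 12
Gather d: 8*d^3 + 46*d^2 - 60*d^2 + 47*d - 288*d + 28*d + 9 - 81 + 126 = 8*d^3 - 14*d^2 - 213*d + 54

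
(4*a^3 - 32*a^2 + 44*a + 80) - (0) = 4*a^3 - 32*a^2 + 44*a + 80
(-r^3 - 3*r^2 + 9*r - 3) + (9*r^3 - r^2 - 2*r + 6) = 8*r^3 - 4*r^2 + 7*r + 3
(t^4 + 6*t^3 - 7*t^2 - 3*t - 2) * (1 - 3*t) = -3*t^5 - 17*t^4 + 27*t^3 + 2*t^2 + 3*t - 2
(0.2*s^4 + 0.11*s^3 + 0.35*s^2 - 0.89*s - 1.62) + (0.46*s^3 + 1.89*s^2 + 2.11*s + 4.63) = 0.2*s^4 + 0.57*s^3 + 2.24*s^2 + 1.22*s + 3.01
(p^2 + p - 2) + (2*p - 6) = p^2 + 3*p - 8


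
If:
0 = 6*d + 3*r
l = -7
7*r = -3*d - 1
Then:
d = 1/11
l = -7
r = -2/11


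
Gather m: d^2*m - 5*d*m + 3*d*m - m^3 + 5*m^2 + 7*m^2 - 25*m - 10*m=-m^3 + 12*m^2 + m*(d^2 - 2*d - 35)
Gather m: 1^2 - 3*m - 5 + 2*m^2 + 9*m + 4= 2*m^2 + 6*m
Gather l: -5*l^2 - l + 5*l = -5*l^2 + 4*l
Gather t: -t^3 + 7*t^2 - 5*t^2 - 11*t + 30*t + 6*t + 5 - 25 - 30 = -t^3 + 2*t^2 + 25*t - 50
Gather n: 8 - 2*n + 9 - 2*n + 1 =18 - 4*n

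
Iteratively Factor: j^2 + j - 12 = (j - 3)*(j + 4)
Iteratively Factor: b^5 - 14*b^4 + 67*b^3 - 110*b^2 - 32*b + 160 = (b + 1)*(b^4 - 15*b^3 + 82*b^2 - 192*b + 160) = (b - 4)*(b + 1)*(b^3 - 11*b^2 + 38*b - 40) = (b - 4)*(b - 2)*(b + 1)*(b^2 - 9*b + 20) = (b - 5)*(b - 4)*(b - 2)*(b + 1)*(b - 4)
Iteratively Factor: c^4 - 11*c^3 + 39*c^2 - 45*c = (c - 3)*(c^3 - 8*c^2 + 15*c) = (c - 5)*(c - 3)*(c^2 - 3*c) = c*(c - 5)*(c - 3)*(c - 3)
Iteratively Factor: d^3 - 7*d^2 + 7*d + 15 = (d - 3)*(d^2 - 4*d - 5) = (d - 3)*(d + 1)*(d - 5)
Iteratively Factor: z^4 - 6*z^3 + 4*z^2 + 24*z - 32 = (z - 2)*(z^3 - 4*z^2 - 4*z + 16) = (z - 2)*(z + 2)*(z^2 - 6*z + 8) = (z - 4)*(z - 2)*(z + 2)*(z - 2)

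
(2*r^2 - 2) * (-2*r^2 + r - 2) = -4*r^4 + 2*r^3 - 2*r + 4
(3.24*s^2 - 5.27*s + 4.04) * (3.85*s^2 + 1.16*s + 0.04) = 12.474*s^4 - 16.5311*s^3 + 9.5704*s^2 + 4.4756*s + 0.1616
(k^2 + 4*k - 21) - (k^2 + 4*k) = -21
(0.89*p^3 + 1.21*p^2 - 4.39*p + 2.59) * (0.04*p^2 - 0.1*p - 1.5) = 0.0356*p^5 - 0.0406*p^4 - 1.6316*p^3 - 1.2724*p^2 + 6.326*p - 3.885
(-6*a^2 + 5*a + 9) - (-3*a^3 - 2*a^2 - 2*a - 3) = 3*a^3 - 4*a^2 + 7*a + 12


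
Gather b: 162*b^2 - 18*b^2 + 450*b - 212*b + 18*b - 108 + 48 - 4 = 144*b^2 + 256*b - 64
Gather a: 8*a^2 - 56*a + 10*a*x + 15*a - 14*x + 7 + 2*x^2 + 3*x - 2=8*a^2 + a*(10*x - 41) + 2*x^2 - 11*x + 5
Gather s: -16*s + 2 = 2 - 16*s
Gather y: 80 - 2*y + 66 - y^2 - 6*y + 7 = -y^2 - 8*y + 153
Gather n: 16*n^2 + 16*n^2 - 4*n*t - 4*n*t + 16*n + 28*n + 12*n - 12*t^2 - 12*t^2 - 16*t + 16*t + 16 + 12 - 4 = 32*n^2 + n*(56 - 8*t) - 24*t^2 + 24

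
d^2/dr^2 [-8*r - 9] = 0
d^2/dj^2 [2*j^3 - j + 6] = 12*j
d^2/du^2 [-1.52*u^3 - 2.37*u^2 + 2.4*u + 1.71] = -9.12*u - 4.74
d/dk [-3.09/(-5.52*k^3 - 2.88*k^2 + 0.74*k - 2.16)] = (-51.1704*k^2 - 17.7984*k + 2.2866)/(5.52*k^3 + 2.88*k^2 - 0.74*k + 2.16)^2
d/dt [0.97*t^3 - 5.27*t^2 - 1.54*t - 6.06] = 2.91*t^2 - 10.54*t - 1.54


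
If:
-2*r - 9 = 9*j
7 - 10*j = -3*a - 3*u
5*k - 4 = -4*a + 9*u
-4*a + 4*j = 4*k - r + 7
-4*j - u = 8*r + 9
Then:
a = -23366/6239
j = -5569/6239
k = 6125/6239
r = -3015/6239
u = -9755/6239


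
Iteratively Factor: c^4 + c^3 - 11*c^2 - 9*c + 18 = (c + 2)*(c^3 - c^2 - 9*c + 9) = (c + 2)*(c + 3)*(c^2 - 4*c + 3) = (c - 1)*(c + 2)*(c + 3)*(c - 3)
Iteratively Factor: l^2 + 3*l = (l + 3)*(l)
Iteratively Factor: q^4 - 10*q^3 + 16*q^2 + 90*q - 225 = (q - 3)*(q^3 - 7*q^2 - 5*q + 75) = (q - 5)*(q - 3)*(q^2 - 2*q - 15) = (q - 5)^2*(q - 3)*(q + 3)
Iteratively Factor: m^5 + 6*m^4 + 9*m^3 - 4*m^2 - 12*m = (m - 1)*(m^4 + 7*m^3 + 16*m^2 + 12*m) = (m - 1)*(m + 2)*(m^3 + 5*m^2 + 6*m) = m*(m - 1)*(m + 2)*(m^2 + 5*m + 6) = m*(m - 1)*(m + 2)*(m + 3)*(m + 2)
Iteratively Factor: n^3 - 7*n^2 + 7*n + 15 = (n - 5)*(n^2 - 2*n - 3) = (n - 5)*(n - 3)*(n + 1)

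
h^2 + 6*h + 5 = (h + 1)*(h + 5)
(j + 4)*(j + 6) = j^2 + 10*j + 24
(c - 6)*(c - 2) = c^2 - 8*c + 12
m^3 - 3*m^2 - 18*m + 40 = (m - 5)*(m - 2)*(m + 4)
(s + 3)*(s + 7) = s^2 + 10*s + 21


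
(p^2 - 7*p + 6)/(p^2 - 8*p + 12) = (p - 1)/(p - 2)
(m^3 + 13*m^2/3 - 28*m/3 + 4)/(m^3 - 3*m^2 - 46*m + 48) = (m - 2/3)/(m - 8)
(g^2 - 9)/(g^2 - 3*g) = (g + 3)/g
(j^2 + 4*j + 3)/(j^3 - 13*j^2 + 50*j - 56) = (j^2 + 4*j + 3)/(j^3 - 13*j^2 + 50*j - 56)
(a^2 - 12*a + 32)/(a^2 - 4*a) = (a - 8)/a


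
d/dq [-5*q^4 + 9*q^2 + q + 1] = -20*q^3 + 18*q + 1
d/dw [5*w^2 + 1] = 10*w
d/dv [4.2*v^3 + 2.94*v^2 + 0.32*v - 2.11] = 12.6*v^2 + 5.88*v + 0.32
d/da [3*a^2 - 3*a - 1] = 6*a - 3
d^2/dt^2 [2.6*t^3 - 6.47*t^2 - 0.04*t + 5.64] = 15.6*t - 12.94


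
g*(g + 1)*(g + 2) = g^3 + 3*g^2 + 2*g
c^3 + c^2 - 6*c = c*(c - 2)*(c + 3)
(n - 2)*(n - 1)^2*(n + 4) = n^4 - 11*n^2 + 18*n - 8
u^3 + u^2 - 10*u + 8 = (u - 2)*(u - 1)*(u + 4)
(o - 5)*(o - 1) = o^2 - 6*o + 5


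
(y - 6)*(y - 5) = y^2 - 11*y + 30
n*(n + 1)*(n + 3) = n^3 + 4*n^2 + 3*n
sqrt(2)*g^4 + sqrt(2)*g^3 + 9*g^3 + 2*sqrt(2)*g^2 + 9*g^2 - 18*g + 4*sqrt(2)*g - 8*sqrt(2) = (g - 1)*(g + 2)*(g + 4*sqrt(2))*(sqrt(2)*g + 1)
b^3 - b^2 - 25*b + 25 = (b - 5)*(b - 1)*(b + 5)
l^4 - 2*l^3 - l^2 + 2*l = l*(l - 2)*(l - 1)*(l + 1)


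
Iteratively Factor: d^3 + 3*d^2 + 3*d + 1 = (d + 1)*(d^2 + 2*d + 1) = (d + 1)^2*(d + 1)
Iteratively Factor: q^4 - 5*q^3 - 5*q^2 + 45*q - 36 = (q - 4)*(q^3 - q^2 - 9*q + 9) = (q - 4)*(q + 3)*(q^2 - 4*q + 3) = (q - 4)*(q - 3)*(q + 3)*(q - 1)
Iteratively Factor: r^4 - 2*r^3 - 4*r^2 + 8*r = (r - 2)*(r^3 - 4*r) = r*(r - 2)*(r^2 - 4) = r*(r - 2)^2*(r + 2)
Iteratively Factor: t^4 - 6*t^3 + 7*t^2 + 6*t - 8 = (t + 1)*(t^3 - 7*t^2 + 14*t - 8) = (t - 4)*(t + 1)*(t^2 - 3*t + 2) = (t - 4)*(t - 1)*(t + 1)*(t - 2)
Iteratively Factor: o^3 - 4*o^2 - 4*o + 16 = (o - 4)*(o^2 - 4) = (o - 4)*(o + 2)*(o - 2)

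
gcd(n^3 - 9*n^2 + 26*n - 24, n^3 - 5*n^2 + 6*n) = n^2 - 5*n + 6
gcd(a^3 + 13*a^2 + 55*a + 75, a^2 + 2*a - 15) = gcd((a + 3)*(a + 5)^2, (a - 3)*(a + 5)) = a + 5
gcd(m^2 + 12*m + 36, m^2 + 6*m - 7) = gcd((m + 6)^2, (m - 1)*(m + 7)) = 1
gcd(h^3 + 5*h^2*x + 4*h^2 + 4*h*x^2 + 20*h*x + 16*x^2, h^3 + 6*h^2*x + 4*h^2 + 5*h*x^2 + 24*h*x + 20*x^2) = h^2 + h*x + 4*h + 4*x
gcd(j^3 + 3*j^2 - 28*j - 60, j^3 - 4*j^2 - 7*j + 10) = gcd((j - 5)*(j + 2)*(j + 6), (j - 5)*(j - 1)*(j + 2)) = j^2 - 3*j - 10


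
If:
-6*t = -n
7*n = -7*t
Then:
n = 0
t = 0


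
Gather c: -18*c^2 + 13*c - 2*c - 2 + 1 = -18*c^2 + 11*c - 1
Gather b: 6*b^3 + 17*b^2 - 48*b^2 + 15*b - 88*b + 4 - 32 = 6*b^3 - 31*b^2 - 73*b - 28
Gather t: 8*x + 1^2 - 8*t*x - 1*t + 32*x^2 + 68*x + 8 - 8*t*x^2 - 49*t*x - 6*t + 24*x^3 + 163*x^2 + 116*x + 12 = t*(-8*x^2 - 57*x - 7) + 24*x^3 + 195*x^2 + 192*x + 21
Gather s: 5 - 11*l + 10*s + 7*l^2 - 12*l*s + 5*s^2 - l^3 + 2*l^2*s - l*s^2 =-l^3 + 7*l^2 - 11*l + s^2*(5 - l) + s*(2*l^2 - 12*l + 10) + 5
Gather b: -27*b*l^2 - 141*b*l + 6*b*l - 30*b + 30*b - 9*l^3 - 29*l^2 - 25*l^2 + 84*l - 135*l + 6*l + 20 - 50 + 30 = b*(-27*l^2 - 135*l) - 9*l^3 - 54*l^2 - 45*l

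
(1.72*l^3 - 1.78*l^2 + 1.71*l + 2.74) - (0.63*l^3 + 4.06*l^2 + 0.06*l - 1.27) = 1.09*l^3 - 5.84*l^2 + 1.65*l + 4.01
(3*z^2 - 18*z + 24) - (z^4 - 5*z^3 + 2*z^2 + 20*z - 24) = -z^4 + 5*z^3 + z^2 - 38*z + 48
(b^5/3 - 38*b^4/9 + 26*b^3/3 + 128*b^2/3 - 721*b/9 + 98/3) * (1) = b^5/3 - 38*b^4/9 + 26*b^3/3 + 128*b^2/3 - 721*b/9 + 98/3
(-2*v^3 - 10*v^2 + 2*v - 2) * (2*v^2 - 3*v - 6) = -4*v^5 - 14*v^4 + 46*v^3 + 50*v^2 - 6*v + 12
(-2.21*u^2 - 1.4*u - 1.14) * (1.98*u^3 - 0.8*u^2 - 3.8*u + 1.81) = -4.3758*u^5 - 1.004*u^4 + 7.2608*u^3 + 2.2319*u^2 + 1.798*u - 2.0634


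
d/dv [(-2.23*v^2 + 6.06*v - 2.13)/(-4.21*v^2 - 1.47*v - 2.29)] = (28.7907*v^2 - 7.7212*v - 17.0085)/(17.7241*v^4 + 12.3774*v^3 + 21.4427*v^2 + 6.7326*v + 5.2441)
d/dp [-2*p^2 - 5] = -4*p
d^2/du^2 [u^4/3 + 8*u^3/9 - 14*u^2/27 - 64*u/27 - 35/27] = 4*u^2 + 16*u/3 - 28/27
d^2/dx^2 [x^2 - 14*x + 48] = 2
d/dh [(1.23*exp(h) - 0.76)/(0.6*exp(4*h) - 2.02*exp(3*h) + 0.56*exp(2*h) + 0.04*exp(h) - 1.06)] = (-2.214*exp(4*h) + 6.7932*exp(3*h) - 5.2944*exp(2*h) + 0.8512*exp(h) - 1.2734)*exp(h)/(0.36*exp(8*h) - 2.424*exp(7*h) + 4.7524*exp(6*h) - 2.2144*exp(5*h) - 1.12*exp(4*h) + 4.3272*exp(3*h) - 1.1856*exp(2*h) - 0.0848*exp(h) + 1.1236)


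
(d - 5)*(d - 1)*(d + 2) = d^3 - 4*d^2 - 7*d + 10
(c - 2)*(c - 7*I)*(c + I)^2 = c^4 - 2*c^3 - 5*I*c^3 + 13*c^2 + 10*I*c^2 - 26*c + 7*I*c - 14*I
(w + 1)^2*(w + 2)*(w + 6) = w^4 + 10*w^3 + 29*w^2 + 32*w + 12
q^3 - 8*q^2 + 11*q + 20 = (q - 5)*(q - 4)*(q + 1)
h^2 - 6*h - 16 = (h - 8)*(h + 2)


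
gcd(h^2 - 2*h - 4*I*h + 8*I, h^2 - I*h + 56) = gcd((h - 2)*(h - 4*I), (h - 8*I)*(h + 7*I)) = 1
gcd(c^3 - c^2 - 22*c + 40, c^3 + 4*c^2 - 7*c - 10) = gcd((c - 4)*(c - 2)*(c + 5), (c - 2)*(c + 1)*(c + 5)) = c^2 + 3*c - 10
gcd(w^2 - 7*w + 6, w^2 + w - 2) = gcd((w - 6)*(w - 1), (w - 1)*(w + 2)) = w - 1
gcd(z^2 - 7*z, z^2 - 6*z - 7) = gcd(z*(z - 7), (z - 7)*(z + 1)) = z - 7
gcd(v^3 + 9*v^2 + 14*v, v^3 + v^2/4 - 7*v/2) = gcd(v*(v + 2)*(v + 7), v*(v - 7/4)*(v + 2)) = v^2 + 2*v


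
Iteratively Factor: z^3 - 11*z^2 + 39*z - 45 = (z - 3)*(z^2 - 8*z + 15) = (z - 5)*(z - 3)*(z - 3)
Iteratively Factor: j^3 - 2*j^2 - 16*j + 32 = (j - 4)*(j^2 + 2*j - 8) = (j - 4)*(j - 2)*(j + 4)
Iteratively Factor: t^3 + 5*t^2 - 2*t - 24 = (t + 4)*(t^2 + t - 6) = (t - 2)*(t + 4)*(t + 3)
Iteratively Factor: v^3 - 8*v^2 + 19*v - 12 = (v - 3)*(v^2 - 5*v + 4) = (v - 4)*(v - 3)*(v - 1)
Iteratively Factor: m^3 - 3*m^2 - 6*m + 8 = (m - 1)*(m^2 - 2*m - 8) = (m - 1)*(m + 2)*(m - 4)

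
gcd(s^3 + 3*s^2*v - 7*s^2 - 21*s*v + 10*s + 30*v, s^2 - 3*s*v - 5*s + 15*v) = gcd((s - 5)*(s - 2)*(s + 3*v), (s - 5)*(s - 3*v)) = s - 5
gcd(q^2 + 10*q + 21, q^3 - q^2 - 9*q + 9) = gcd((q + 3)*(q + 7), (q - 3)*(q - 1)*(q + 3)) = q + 3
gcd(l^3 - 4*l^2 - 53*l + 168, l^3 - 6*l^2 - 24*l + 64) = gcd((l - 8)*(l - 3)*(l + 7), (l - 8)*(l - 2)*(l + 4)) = l - 8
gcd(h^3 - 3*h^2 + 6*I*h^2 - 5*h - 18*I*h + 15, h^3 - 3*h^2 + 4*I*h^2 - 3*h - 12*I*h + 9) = h^2 + h*(-3 + I) - 3*I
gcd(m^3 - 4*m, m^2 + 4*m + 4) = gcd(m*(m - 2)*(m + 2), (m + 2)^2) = m + 2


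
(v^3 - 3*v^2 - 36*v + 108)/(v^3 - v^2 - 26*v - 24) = (v^2 + 3*v - 18)/(v^2 + 5*v + 4)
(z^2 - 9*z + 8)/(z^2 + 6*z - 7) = (z - 8)/(z + 7)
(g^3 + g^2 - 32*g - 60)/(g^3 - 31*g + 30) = (g^3 + g^2 - 32*g - 60)/(g^3 - 31*g + 30)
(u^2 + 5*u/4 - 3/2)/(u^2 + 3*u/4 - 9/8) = 2*(u + 2)/(2*u + 3)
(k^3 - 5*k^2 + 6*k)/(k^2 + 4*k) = (k^2 - 5*k + 6)/(k + 4)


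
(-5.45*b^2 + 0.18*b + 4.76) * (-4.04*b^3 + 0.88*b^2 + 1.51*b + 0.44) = 22.018*b^5 - 5.5232*b^4 - 27.3015*b^3 + 2.0626*b^2 + 7.2668*b + 2.0944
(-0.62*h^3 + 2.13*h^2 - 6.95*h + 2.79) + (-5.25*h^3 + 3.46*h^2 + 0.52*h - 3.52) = -5.87*h^3 + 5.59*h^2 - 6.43*h - 0.73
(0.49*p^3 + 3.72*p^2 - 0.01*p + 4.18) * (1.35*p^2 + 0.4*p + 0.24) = 0.6615*p^5 + 5.218*p^4 + 1.5921*p^3 + 6.5318*p^2 + 1.6696*p + 1.0032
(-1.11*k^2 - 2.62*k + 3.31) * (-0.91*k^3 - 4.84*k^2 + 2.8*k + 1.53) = 1.0101*k^5 + 7.7566*k^4 + 6.5607*k^3 - 25.0547*k^2 + 5.2594*k + 5.0643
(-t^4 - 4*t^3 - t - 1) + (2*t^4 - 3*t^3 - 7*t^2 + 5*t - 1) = t^4 - 7*t^3 - 7*t^2 + 4*t - 2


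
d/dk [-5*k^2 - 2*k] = -10*k - 2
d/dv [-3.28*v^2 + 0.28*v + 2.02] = 0.28 - 6.56*v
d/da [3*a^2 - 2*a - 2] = 6*a - 2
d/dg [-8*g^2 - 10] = -16*g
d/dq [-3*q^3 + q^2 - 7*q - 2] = -9*q^2 + 2*q - 7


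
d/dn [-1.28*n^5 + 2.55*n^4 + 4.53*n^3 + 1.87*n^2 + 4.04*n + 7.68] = -6.4*n^4 + 10.2*n^3 + 13.59*n^2 + 3.74*n + 4.04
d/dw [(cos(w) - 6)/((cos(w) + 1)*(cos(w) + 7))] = (cos(w)^2 - 12*cos(w) - 55)*sin(w)/((cos(w) + 1)^2*(cos(w) + 7)^2)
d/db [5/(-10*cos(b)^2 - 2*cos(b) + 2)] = -5*(10*cos(b) + 1)*sin(b)/(2*(5*cos(b)^2 + cos(b) - 1)^2)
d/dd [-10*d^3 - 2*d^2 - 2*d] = -30*d^2 - 4*d - 2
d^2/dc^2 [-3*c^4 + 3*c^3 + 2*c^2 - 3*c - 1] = -36*c^2 + 18*c + 4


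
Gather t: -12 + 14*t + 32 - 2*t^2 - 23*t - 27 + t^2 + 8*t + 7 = -t^2 - t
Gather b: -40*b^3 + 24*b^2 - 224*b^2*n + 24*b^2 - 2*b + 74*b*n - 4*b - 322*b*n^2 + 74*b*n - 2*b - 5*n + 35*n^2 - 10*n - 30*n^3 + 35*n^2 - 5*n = -40*b^3 + b^2*(48 - 224*n) + b*(-322*n^2 + 148*n - 8) - 30*n^3 + 70*n^2 - 20*n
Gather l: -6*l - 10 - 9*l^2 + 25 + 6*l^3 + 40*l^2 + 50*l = 6*l^3 + 31*l^2 + 44*l + 15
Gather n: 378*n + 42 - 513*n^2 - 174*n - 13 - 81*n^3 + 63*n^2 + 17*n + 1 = -81*n^3 - 450*n^2 + 221*n + 30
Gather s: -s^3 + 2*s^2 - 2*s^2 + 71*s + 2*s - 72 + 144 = -s^3 + 73*s + 72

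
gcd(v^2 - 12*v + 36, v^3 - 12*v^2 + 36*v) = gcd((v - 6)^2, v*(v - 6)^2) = v^2 - 12*v + 36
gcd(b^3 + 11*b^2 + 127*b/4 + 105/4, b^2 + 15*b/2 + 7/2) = b + 7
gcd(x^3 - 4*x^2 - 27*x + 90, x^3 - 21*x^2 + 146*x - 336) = x - 6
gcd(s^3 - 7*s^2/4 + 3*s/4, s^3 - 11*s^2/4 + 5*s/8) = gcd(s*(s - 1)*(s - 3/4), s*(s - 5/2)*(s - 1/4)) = s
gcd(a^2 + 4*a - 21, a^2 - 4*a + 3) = a - 3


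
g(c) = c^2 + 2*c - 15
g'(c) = 2*c + 2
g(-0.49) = -15.74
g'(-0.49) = 1.02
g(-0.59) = -15.83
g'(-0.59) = 0.82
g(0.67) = -13.21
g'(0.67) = 3.34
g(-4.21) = -5.70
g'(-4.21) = -6.42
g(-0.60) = -15.84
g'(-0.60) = 0.80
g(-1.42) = -15.82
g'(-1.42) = -0.84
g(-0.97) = -16.00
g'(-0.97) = 0.06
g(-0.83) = -15.97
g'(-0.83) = 0.34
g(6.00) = 33.00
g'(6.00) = 14.00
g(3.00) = 0.00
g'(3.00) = 8.00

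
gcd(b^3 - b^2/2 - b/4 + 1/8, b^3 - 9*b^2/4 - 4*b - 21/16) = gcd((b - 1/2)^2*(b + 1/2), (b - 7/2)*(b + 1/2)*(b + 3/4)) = b + 1/2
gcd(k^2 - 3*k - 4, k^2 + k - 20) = k - 4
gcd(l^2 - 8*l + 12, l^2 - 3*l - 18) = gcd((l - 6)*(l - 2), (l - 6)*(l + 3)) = l - 6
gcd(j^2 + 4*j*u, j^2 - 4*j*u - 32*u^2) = j + 4*u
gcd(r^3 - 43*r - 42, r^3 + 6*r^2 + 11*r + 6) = r + 1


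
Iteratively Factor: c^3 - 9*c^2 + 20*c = (c - 5)*(c^2 - 4*c) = (c - 5)*(c - 4)*(c)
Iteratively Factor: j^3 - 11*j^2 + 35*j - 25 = (j - 5)*(j^2 - 6*j + 5) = (j - 5)^2*(j - 1)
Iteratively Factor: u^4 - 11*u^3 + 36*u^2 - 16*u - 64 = (u + 1)*(u^3 - 12*u^2 + 48*u - 64) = (u - 4)*(u + 1)*(u^2 - 8*u + 16) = (u - 4)^2*(u + 1)*(u - 4)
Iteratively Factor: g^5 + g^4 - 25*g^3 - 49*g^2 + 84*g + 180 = (g + 2)*(g^4 - g^3 - 23*g^2 - 3*g + 90) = (g + 2)*(g + 3)*(g^3 - 4*g^2 - 11*g + 30) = (g - 5)*(g + 2)*(g + 3)*(g^2 + g - 6) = (g - 5)*(g - 2)*(g + 2)*(g + 3)*(g + 3)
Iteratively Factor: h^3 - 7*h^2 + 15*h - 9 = (h - 1)*(h^2 - 6*h + 9) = (h - 3)*(h - 1)*(h - 3)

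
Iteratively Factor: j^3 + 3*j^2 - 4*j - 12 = (j - 2)*(j^2 + 5*j + 6) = (j - 2)*(j + 2)*(j + 3)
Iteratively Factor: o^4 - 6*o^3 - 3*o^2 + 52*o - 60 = (o - 5)*(o^3 - o^2 - 8*o + 12) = (o - 5)*(o + 3)*(o^2 - 4*o + 4) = (o - 5)*(o - 2)*(o + 3)*(o - 2)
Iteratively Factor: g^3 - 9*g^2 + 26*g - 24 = (g - 2)*(g^2 - 7*g + 12) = (g - 4)*(g - 2)*(g - 3)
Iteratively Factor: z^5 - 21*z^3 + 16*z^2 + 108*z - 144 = (z + 4)*(z^4 - 4*z^3 - 5*z^2 + 36*z - 36) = (z - 2)*(z + 4)*(z^3 - 2*z^2 - 9*z + 18) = (z - 3)*(z - 2)*(z + 4)*(z^2 + z - 6) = (z - 3)*(z - 2)*(z + 3)*(z + 4)*(z - 2)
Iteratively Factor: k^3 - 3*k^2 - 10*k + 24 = (k - 2)*(k^2 - k - 12) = (k - 4)*(k - 2)*(k + 3)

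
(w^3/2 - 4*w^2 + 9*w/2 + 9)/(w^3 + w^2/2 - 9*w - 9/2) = (w^2 - 5*w - 6)/(2*w^2 + 7*w + 3)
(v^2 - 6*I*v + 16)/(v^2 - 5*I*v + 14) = (v - 8*I)/(v - 7*I)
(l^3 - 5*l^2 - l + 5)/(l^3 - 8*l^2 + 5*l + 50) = (l^2 - 1)/(l^2 - 3*l - 10)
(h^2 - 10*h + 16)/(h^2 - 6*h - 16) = (h - 2)/(h + 2)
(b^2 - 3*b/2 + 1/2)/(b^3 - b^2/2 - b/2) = (2*b - 1)/(b*(2*b + 1))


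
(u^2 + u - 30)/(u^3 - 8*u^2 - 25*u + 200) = (u + 6)/(u^2 - 3*u - 40)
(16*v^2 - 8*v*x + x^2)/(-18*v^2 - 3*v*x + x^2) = (-16*v^2 + 8*v*x - x^2)/(18*v^2 + 3*v*x - x^2)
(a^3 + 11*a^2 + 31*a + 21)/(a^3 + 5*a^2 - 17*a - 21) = (a + 3)/(a - 3)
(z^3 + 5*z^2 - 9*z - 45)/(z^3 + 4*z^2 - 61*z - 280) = (z^2 - 9)/(z^2 - z - 56)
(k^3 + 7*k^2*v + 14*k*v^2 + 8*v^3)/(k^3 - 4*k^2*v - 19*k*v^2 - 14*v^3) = (-k - 4*v)/(-k + 7*v)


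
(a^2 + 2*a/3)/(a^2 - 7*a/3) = (3*a + 2)/(3*a - 7)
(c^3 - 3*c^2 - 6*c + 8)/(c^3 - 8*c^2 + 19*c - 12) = (c + 2)/(c - 3)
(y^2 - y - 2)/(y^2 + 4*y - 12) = (y + 1)/(y + 6)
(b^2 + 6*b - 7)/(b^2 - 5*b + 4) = (b + 7)/(b - 4)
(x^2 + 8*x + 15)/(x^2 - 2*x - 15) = (x + 5)/(x - 5)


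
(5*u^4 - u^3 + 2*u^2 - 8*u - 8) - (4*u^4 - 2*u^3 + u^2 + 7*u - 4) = u^4 + u^3 + u^2 - 15*u - 4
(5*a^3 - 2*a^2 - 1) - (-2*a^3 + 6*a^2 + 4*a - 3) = 7*a^3 - 8*a^2 - 4*a + 2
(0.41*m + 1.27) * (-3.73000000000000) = -1.5293*m - 4.7371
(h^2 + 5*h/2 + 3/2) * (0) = 0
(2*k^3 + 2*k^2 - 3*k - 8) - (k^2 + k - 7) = 2*k^3 + k^2 - 4*k - 1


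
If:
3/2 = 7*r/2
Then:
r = 3/7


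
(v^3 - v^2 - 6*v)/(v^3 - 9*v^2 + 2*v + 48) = v/(v - 8)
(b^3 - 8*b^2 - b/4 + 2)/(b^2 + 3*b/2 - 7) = (4*b^3 - 32*b^2 - b + 8)/(2*(2*b^2 + 3*b - 14))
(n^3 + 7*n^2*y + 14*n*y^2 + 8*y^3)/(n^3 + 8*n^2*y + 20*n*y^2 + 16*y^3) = (n + y)/(n + 2*y)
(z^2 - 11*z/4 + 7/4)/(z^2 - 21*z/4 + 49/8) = 2*(z - 1)/(2*z - 7)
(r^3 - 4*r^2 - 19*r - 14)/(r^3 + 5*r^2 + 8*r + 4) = (r - 7)/(r + 2)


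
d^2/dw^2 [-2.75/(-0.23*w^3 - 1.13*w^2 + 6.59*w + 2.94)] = (-(3.795*w + 6.215)*(0.23*w^3 + 1.13*w^2 - 6.59*w - 2.94) + 2.75*(0.69*w^2 + 2.26*w - 6.59)*(1.38*w^2 + 4.52*w - 13.18))/(0.23*w^3 + 1.13*w^2 - 6.59*w - 2.94)^3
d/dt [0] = 0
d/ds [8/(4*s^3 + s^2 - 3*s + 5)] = 8*(-12*s^2 - 2*s + 3)/(4*s^3 + s^2 - 3*s + 5)^2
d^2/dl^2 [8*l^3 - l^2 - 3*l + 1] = 48*l - 2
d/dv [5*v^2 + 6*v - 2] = 10*v + 6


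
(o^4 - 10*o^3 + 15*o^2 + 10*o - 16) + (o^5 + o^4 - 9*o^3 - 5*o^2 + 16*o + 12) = o^5 + 2*o^4 - 19*o^3 + 10*o^2 + 26*o - 4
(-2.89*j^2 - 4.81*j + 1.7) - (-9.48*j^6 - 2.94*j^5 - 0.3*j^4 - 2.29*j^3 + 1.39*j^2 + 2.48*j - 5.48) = 9.48*j^6 + 2.94*j^5 + 0.3*j^4 + 2.29*j^3 - 4.28*j^2 - 7.29*j + 7.18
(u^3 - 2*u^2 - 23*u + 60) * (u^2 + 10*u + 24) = u^5 + 8*u^4 - 19*u^3 - 218*u^2 + 48*u + 1440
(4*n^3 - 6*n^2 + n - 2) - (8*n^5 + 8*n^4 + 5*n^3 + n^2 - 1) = -8*n^5 - 8*n^4 - n^3 - 7*n^2 + n - 1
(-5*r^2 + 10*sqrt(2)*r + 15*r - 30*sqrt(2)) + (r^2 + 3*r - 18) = -4*r^2 + 10*sqrt(2)*r + 18*r - 30*sqrt(2) - 18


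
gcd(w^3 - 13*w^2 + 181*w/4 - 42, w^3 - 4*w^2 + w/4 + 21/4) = w^2 - 5*w + 21/4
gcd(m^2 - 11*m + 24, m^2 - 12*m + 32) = m - 8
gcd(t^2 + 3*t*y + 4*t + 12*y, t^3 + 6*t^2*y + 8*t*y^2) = 1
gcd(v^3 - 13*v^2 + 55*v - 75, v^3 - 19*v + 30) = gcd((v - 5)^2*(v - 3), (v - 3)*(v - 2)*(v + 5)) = v - 3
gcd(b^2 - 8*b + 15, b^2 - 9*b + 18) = b - 3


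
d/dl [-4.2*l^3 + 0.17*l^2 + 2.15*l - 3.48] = -12.6*l^2 + 0.34*l + 2.15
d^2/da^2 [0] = 0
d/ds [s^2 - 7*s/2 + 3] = 2*s - 7/2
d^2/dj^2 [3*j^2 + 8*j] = 6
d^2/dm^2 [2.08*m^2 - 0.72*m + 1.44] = 4.16000000000000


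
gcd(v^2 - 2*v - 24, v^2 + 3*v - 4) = v + 4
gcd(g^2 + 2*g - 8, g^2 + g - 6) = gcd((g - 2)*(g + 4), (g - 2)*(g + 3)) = g - 2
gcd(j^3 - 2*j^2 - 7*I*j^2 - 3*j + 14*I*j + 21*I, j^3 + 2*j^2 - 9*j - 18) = j - 3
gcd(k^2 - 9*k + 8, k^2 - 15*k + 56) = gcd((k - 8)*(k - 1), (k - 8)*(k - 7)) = k - 8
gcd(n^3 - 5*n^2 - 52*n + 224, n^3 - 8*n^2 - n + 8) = n - 8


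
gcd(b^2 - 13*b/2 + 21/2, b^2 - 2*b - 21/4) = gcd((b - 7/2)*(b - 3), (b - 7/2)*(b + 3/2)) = b - 7/2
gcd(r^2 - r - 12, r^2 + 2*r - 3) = r + 3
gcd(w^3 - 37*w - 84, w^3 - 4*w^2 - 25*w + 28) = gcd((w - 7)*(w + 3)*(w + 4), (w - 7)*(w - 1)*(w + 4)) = w^2 - 3*w - 28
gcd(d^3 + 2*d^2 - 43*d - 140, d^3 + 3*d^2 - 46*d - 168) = d^2 - 3*d - 28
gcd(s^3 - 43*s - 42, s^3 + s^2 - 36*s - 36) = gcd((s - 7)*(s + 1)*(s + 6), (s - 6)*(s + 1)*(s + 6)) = s^2 + 7*s + 6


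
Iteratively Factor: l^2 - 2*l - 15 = (l + 3)*(l - 5)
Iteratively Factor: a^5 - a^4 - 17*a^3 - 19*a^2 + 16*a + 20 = (a - 5)*(a^4 + 4*a^3 + 3*a^2 - 4*a - 4) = (a - 5)*(a + 2)*(a^3 + 2*a^2 - a - 2) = (a - 5)*(a - 1)*(a + 2)*(a^2 + 3*a + 2) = (a - 5)*(a - 1)*(a + 2)^2*(a + 1)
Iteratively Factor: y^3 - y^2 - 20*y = (y - 5)*(y^2 + 4*y) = y*(y - 5)*(y + 4)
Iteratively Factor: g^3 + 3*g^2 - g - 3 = (g - 1)*(g^2 + 4*g + 3) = (g - 1)*(g + 3)*(g + 1)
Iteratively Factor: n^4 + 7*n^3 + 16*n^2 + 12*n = (n + 3)*(n^3 + 4*n^2 + 4*n) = (n + 2)*(n + 3)*(n^2 + 2*n) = (n + 2)^2*(n + 3)*(n)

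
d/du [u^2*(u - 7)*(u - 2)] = u*(4*u^2 - 27*u + 28)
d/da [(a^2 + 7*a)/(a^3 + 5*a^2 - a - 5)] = (-a*(a + 7)*(3*a^2 + 10*a - 1) + (2*a + 7)*(a^3 + 5*a^2 - a - 5))/(a^3 + 5*a^2 - a - 5)^2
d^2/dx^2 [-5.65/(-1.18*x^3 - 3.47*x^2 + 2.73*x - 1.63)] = (-(40.002*x + 39.211)*(1.18*x^3 + 3.47*x^2 - 2.73*x + 1.63) + 5.65*(3.54*x^2 + 6.94*x - 2.73)*(7.08*x^2 + 13.88*x - 5.46))/(1.18*x^3 + 3.47*x^2 - 2.73*x + 1.63)^3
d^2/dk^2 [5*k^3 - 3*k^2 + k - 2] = 30*k - 6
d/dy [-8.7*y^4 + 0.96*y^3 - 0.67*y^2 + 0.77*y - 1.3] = -34.8*y^3 + 2.88*y^2 - 1.34*y + 0.77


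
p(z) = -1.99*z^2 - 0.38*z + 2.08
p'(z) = -3.98*z - 0.38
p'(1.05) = -4.56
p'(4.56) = -18.53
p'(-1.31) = 4.83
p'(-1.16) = 4.24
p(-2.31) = -7.66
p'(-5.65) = 22.11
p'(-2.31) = 8.81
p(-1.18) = -0.24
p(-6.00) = -67.28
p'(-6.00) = 23.50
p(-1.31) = -0.84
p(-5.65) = -59.30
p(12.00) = -289.04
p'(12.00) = -48.14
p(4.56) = -41.03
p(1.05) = -0.51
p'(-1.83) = 6.90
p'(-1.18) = 4.32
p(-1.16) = -0.16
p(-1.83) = -3.89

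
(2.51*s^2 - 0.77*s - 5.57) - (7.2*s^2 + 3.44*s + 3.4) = -4.69*s^2 - 4.21*s - 8.97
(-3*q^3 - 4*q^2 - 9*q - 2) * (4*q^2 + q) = -12*q^5 - 19*q^4 - 40*q^3 - 17*q^2 - 2*q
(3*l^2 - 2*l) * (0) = 0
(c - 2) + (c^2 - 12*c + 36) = c^2 - 11*c + 34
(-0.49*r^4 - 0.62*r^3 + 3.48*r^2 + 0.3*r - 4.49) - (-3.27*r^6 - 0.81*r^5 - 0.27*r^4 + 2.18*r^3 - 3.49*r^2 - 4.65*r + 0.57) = 3.27*r^6 + 0.81*r^5 - 0.22*r^4 - 2.8*r^3 + 6.97*r^2 + 4.95*r - 5.06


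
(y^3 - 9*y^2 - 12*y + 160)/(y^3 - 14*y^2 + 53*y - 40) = (y + 4)/(y - 1)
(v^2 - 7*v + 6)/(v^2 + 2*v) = (v^2 - 7*v + 6)/(v*(v + 2))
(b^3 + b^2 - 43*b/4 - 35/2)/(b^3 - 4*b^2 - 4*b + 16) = (b^2 - b - 35/4)/(b^2 - 6*b + 8)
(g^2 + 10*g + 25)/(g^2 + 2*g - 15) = (g + 5)/(g - 3)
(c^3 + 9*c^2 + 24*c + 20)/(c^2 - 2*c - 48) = (c^3 + 9*c^2 + 24*c + 20)/(c^2 - 2*c - 48)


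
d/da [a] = 1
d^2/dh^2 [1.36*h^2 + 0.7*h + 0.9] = 2.72000000000000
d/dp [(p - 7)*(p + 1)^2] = (p + 1)*(3*p - 13)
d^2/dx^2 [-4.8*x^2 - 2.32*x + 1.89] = -9.60000000000000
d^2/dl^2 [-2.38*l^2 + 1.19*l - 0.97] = -4.76000000000000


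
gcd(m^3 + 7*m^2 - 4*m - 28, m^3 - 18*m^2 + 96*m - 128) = m - 2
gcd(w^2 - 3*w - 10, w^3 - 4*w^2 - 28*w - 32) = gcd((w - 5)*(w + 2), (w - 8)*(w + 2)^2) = w + 2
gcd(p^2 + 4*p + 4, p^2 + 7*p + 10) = p + 2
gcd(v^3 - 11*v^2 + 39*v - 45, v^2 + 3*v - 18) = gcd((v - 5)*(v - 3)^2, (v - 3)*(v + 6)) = v - 3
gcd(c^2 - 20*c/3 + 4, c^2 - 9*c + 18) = c - 6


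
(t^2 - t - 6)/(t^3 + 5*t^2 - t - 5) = (t^2 - t - 6)/(t^3 + 5*t^2 - t - 5)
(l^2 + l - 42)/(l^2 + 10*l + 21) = (l - 6)/(l + 3)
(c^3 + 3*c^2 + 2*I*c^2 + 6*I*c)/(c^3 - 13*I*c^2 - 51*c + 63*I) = c*(c^2 + c*(3 + 2*I) + 6*I)/(c^3 - 13*I*c^2 - 51*c + 63*I)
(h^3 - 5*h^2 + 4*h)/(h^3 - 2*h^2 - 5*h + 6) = h*(h - 4)/(h^2 - h - 6)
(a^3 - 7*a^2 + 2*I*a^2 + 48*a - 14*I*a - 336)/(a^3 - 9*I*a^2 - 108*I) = (a^2 + a*(-7 + 8*I) - 56*I)/(a^2 - 3*I*a + 18)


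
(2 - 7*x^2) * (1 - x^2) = 7*x^4 - 9*x^2 + 2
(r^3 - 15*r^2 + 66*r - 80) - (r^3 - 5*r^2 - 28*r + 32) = -10*r^2 + 94*r - 112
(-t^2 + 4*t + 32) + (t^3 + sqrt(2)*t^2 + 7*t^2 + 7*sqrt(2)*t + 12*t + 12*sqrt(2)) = t^3 + sqrt(2)*t^2 + 6*t^2 + 7*sqrt(2)*t + 16*t + 12*sqrt(2) + 32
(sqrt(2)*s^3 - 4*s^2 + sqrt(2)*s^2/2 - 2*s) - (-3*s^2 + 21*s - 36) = sqrt(2)*s^3 - s^2 + sqrt(2)*s^2/2 - 23*s + 36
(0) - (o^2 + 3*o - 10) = -o^2 - 3*o + 10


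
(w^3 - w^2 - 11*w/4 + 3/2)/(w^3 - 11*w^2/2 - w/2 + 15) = (w - 1/2)/(w - 5)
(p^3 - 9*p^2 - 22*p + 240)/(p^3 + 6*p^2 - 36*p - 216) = (p^2 - 3*p - 40)/(p^2 + 12*p + 36)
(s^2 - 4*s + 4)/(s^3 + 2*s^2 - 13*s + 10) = (s - 2)/(s^2 + 4*s - 5)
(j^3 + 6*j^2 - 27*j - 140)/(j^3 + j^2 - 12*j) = (j^2 + 2*j - 35)/(j*(j - 3))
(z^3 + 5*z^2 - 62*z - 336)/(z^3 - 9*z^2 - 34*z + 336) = (z + 7)/(z - 7)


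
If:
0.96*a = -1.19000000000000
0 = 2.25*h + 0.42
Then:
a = -1.24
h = -0.19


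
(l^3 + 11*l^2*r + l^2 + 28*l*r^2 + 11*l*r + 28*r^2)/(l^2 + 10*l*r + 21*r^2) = (l^2 + 4*l*r + l + 4*r)/(l + 3*r)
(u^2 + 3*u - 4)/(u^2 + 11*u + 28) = (u - 1)/(u + 7)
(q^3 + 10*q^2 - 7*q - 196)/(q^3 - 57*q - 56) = (q^2 + 3*q - 28)/(q^2 - 7*q - 8)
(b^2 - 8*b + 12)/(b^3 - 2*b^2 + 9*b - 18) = (b - 6)/(b^2 + 9)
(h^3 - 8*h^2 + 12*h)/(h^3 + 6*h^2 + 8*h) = (h^2 - 8*h + 12)/(h^2 + 6*h + 8)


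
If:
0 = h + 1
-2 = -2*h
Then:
No Solution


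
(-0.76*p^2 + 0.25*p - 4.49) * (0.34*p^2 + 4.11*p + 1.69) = -0.2584*p^4 - 3.0386*p^3 - 1.7835*p^2 - 18.0314*p - 7.5881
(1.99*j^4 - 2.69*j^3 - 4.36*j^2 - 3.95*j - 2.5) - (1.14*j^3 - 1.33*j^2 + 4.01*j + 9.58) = 1.99*j^4 - 3.83*j^3 - 3.03*j^2 - 7.96*j - 12.08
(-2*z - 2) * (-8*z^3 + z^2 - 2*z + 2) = 16*z^4 + 14*z^3 + 2*z^2 - 4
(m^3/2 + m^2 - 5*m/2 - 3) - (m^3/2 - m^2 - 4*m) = 2*m^2 + 3*m/2 - 3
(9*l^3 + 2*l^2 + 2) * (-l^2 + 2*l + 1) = -9*l^5 + 16*l^4 + 13*l^3 + 4*l + 2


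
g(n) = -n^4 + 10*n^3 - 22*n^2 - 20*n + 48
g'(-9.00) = 5722.00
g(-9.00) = -15405.00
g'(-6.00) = 2188.00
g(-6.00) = -4080.00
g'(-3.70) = 756.11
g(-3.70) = -873.13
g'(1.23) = -36.18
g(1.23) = 6.44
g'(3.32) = 18.21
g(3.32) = -16.44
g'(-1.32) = 99.55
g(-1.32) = 10.03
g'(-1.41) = 112.90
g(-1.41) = 0.48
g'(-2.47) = 331.98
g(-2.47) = -224.73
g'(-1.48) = 123.80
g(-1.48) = -7.80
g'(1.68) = -28.21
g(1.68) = -8.24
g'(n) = -4*n^3 + 30*n^2 - 44*n - 20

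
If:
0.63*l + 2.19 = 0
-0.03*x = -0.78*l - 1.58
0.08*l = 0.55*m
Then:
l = -3.48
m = -0.51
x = -37.71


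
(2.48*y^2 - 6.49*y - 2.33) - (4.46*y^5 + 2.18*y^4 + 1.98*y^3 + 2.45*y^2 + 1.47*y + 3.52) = -4.46*y^5 - 2.18*y^4 - 1.98*y^3 + 0.0299999999999998*y^2 - 7.96*y - 5.85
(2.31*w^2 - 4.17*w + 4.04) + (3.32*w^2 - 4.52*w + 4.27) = 5.63*w^2 - 8.69*w + 8.31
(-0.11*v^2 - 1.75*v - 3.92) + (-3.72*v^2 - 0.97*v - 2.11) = -3.83*v^2 - 2.72*v - 6.03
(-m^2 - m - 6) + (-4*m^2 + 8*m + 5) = -5*m^2 + 7*m - 1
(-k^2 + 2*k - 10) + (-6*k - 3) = -k^2 - 4*k - 13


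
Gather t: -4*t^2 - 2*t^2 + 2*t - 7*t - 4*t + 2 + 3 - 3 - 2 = -6*t^2 - 9*t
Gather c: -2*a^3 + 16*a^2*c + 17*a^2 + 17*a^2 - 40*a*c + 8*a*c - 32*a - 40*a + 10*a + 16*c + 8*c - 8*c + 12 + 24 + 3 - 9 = -2*a^3 + 34*a^2 - 62*a + c*(16*a^2 - 32*a + 16) + 30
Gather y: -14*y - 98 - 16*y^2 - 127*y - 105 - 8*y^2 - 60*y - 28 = -24*y^2 - 201*y - 231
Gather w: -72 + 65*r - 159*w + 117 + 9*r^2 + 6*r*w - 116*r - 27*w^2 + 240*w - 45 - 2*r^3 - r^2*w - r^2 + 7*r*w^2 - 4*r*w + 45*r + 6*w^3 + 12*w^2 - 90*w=-2*r^3 + 8*r^2 - 6*r + 6*w^3 + w^2*(7*r - 15) + w*(-r^2 + 2*r - 9)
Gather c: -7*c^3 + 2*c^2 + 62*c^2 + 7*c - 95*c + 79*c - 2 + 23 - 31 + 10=-7*c^3 + 64*c^2 - 9*c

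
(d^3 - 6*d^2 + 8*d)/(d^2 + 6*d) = (d^2 - 6*d + 8)/(d + 6)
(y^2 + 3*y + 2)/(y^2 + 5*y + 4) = (y + 2)/(y + 4)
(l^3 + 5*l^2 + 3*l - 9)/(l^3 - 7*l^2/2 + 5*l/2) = 2*(l^2 + 6*l + 9)/(l*(2*l - 5))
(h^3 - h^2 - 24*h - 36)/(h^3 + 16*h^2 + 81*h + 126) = (h^2 - 4*h - 12)/(h^2 + 13*h + 42)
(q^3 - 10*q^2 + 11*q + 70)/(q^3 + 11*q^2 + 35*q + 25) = (q^3 - 10*q^2 + 11*q + 70)/(q^3 + 11*q^2 + 35*q + 25)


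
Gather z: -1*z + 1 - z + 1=2 - 2*z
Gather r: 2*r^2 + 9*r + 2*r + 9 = 2*r^2 + 11*r + 9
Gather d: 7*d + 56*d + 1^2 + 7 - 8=63*d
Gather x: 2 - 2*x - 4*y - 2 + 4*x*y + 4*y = x*(4*y - 2)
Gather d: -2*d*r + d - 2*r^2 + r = d*(1 - 2*r) - 2*r^2 + r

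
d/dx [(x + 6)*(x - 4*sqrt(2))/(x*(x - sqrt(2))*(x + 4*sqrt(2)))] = (-x^4 - 12*x^3 + 8*sqrt(2)*x^3 + 16*x^2 + 54*sqrt(2)*x^2 + 288*x - 192*sqrt(2))/(x^2*(x^4 + 6*sqrt(2)*x^3 + 2*x^2 - 48*sqrt(2)*x + 64))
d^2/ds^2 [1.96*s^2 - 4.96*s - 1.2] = 3.92000000000000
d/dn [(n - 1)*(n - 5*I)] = 2*n - 1 - 5*I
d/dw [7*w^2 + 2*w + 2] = 14*w + 2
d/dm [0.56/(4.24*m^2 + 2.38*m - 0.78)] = (-4.7488*m - 1.3328)/(4.24*m^2 + 2.38*m - 0.78)^2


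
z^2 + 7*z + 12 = (z + 3)*(z + 4)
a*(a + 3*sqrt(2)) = a^2 + 3*sqrt(2)*a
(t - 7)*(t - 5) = t^2 - 12*t + 35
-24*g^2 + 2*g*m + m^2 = (-4*g + m)*(6*g + m)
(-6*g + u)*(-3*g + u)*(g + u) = 18*g^3 + 9*g^2*u - 8*g*u^2 + u^3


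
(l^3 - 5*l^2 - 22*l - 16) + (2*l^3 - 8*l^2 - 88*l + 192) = 3*l^3 - 13*l^2 - 110*l + 176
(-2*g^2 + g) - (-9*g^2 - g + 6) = 7*g^2 + 2*g - 6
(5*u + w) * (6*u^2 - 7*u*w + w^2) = 30*u^3 - 29*u^2*w - 2*u*w^2 + w^3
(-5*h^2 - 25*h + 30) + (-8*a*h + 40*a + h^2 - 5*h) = -8*a*h + 40*a - 4*h^2 - 30*h + 30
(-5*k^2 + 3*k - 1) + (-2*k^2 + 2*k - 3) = -7*k^2 + 5*k - 4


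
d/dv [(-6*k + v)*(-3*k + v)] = -9*k + 2*v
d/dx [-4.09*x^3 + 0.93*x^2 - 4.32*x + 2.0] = -12.27*x^2 + 1.86*x - 4.32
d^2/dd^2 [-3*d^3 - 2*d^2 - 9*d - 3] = -18*d - 4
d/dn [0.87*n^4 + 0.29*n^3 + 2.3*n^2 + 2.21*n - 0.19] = 3.48*n^3 + 0.87*n^2 + 4.6*n + 2.21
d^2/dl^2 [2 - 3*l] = 0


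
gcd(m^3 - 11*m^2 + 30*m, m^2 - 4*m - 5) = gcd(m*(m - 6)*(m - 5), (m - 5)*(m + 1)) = m - 5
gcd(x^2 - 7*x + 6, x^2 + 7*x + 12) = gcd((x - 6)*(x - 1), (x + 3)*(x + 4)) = 1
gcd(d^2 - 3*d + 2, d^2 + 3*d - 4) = d - 1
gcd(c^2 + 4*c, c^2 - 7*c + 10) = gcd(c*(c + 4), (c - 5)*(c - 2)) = 1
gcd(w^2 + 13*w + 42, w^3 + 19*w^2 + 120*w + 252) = w^2 + 13*w + 42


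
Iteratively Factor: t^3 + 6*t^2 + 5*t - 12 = (t - 1)*(t^2 + 7*t + 12) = (t - 1)*(t + 4)*(t + 3)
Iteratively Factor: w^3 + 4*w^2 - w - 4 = (w + 4)*(w^2 - 1) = (w - 1)*(w + 4)*(w + 1)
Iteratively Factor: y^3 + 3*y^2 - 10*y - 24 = (y - 3)*(y^2 + 6*y + 8) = (y - 3)*(y + 2)*(y + 4)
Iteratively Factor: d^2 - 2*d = (d - 2)*(d)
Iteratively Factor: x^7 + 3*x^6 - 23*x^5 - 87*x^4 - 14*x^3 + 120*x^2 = (x)*(x^6 + 3*x^5 - 23*x^4 - 87*x^3 - 14*x^2 + 120*x) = x*(x + 2)*(x^5 + x^4 - 25*x^3 - 37*x^2 + 60*x) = x*(x + 2)*(x + 3)*(x^4 - 2*x^3 - 19*x^2 + 20*x) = x*(x - 5)*(x + 2)*(x + 3)*(x^3 + 3*x^2 - 4*x) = x*(x - 5)*(x - 1)*(x + 2)*(x + 3)*(x^2 + 4*x) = x*(x - 5)*(x - 1)*(x + 2)*(x + 3)*(x + 4)*(x)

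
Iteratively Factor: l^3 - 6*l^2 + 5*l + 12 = (l - 3)*(l^2 - 3*l - 4) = (l - 4)*(l - 3)*(l + 1)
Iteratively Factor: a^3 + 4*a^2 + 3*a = (a)*(a^2 + 4*a + 3) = a*(a + 3)*(a + 1)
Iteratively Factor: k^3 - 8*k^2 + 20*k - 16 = (k - 2)*(k^2 - 6*k + 8) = (k - 4)*(k - 2)*(k - 2)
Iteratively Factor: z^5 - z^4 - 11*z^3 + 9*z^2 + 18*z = (z)*(z^4 - z^3 - 11*z^2 + 9*z + 18) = z*(z - 3)*(z^3 + 2*z^2 - 5*z - 6) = z*(z - 3)*(z + 1)*(z^2 + z - 6) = z*(z - 3)*(z + 1)*(z + 3)*(z - 2)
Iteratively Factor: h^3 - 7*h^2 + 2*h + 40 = (h - 5)*(h^2 - 2*h - 8) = (h - 5)*(h - 4)*(h + 2)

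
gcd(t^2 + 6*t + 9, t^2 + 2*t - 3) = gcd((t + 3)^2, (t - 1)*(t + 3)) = t + 3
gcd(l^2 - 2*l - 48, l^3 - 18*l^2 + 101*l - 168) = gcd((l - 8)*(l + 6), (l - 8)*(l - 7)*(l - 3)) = l - 8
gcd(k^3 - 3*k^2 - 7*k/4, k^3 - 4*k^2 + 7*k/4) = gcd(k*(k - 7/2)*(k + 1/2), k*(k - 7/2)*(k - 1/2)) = k^2 - 7*k/2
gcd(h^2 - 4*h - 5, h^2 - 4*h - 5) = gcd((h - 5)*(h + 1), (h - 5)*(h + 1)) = h^2 - 4*h - 5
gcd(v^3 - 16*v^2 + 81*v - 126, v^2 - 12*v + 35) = v - 7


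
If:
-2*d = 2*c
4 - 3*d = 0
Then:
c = -4/3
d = 4/3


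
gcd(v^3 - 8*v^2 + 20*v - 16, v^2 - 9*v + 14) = v - 2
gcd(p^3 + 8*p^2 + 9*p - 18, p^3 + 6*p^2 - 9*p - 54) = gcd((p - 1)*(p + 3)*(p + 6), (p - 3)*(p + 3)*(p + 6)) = p^2 + 9*p + 18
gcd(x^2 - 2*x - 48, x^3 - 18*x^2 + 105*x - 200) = x - 8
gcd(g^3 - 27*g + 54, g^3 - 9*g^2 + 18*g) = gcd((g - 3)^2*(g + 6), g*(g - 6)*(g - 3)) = g - 3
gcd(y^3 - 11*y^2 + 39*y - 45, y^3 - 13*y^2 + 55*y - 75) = y^2 - 8*y + 15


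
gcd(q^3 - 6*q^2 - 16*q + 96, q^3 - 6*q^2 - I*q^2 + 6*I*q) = q - 6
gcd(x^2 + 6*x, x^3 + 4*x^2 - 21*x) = x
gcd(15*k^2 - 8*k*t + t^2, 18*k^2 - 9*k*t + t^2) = -3*k + t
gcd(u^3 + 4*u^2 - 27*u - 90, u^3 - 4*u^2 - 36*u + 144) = u + 6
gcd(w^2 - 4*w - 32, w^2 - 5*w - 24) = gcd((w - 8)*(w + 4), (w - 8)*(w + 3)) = w - 8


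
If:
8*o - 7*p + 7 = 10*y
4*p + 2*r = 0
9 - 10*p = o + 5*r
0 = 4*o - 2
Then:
No Solution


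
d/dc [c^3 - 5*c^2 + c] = 3*c^2 - 10*c + 1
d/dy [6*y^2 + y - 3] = 12*y + 1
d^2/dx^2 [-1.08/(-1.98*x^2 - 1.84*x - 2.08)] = (-8.468064*x^2 - 7.869312*x + 1.08*(3.96*x + 1.84)*(7.92*x + 3.68) - 8.895744)/(1.98*x^2 + 1.84*x + 2.08)^3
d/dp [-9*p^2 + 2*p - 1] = 2 - 18*p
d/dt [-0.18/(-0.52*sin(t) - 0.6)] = -0.0936*cos(t)/(0.52*sin(t) + 0.6)^2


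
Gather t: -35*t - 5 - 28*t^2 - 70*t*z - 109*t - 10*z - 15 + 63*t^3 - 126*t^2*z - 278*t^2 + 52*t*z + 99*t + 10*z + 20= 63*t^3 + t^2*(-126*z - 306) + t*(-18*z - 45)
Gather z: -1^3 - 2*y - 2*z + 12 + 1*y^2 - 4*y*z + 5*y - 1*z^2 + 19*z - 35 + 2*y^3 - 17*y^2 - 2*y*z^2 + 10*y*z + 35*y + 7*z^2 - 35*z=2*y^3 - 16*y^2 + 38*y + z^2*(6 - 2*y) + z*(6*y - 18) - 24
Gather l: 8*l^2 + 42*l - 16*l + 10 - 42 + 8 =8*l^2 + 26*l - 24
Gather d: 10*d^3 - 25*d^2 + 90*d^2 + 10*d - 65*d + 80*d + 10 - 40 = 10*d^3 + 65*d^2 + 25*d - 30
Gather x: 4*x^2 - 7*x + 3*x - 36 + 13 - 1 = 4*x^2 - 4*x - 24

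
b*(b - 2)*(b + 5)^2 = b^4 + 8*b^3 + 5*b^2 - 50*b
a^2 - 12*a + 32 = (a - 8)*(a - 4)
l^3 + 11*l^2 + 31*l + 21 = (l + 1)*(l + 3)*(l + 7)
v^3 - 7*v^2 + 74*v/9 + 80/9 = (v - 5)*(v - 8/3)*(v + 2/3)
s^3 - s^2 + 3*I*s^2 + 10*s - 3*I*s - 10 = (s - 1)*(s - 2*I)*(s + 5*I)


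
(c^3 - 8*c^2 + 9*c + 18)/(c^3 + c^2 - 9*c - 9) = (c - 6)/(c + 3)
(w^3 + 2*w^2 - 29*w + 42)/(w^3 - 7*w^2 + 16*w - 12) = (w + 7)/(w - 2)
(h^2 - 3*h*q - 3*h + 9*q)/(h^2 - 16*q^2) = (h^2 - 3*h*q - 3*h + 9*q)/(h^2 - 16*q^2)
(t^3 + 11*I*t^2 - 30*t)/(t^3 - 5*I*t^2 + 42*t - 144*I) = t*(t + 5*I)/(t^2 - 11*I*t - 24)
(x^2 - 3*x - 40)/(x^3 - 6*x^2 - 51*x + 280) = (x + 5)/(x^2 + 2*x - 35)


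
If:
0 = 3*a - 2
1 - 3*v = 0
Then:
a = 2/3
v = 1/3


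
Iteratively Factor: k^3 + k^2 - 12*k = (k)*(k^2 + k - 12) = k*(k - 3)*(k + 4)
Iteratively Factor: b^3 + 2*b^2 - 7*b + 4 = (b - 1)*(b^2 + 3*b - 4) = (b - 1)^2*(b + 4)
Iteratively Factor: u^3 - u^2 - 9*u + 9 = (u - 3)*(u^2 + 2*u - 3) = (u - 3)*(u - 1)*(u + 3)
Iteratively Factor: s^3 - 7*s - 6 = (s + 2)*(s^2 - 2*s - 3) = (s - 3)*(s + 2)*(s + 1)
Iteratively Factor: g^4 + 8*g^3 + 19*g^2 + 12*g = (g + 1)*(g^3 + 7*g^2 + 12*g) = (g + 1)*(g + 4)*(g^2 + 3*g) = (g + 1)*(g + 3)*(g + 4)*(g)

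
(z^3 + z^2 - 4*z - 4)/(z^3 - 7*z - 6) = (z - 2)/(z - 3)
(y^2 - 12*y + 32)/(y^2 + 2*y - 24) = (y - 8)/(y + 6)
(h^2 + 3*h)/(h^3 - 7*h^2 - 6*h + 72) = h/(h^2 - 10*h + 24)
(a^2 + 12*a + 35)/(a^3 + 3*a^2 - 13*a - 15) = (a + 7)/(a^2 - 2*a - 3)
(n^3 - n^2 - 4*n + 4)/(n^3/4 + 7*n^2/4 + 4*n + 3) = 4*(n^2 - 3*n + 2)/(n^2 + 5*n + 6)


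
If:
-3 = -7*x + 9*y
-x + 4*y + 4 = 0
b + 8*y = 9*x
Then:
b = -16/19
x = -24/19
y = -25/19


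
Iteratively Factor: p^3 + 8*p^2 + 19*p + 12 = (p + 1)*(p^2 + 7*p + 12) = (p + 1)*(p + 3)*(p + 4)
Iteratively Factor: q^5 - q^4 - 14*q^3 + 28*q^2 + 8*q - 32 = (q - 2)*(q^4 + q^3 - 12*q^2 + 4*q + 16) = (q - 2)*(q + 4)*(q^3 - 3*q^2 + 4) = (q - 2)^2*(q + 4)*(q^2 - q - 2) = (q - 2)^3*(q + 4)*(q + 1)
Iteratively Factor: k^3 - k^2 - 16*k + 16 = (k - 1)*(k^2 - 16) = (k - 1)*(k + 4)*(k - 4)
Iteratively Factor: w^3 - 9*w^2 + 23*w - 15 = (w - 1)*(w^2 - 8*w + 15) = (w - 3)*(w - 1)*(w - 5)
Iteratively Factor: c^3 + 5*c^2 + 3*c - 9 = (c + 3)*(c^2 + 2*c - 3) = (c + 3)^2*(c - 1)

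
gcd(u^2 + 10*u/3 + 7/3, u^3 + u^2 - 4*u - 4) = u + 1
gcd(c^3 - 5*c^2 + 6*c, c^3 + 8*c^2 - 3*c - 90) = c - 3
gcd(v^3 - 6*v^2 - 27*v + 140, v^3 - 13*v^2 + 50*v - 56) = v^2 - 11*v + 28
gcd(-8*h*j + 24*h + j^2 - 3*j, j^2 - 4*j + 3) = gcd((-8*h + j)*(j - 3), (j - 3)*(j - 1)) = j - 3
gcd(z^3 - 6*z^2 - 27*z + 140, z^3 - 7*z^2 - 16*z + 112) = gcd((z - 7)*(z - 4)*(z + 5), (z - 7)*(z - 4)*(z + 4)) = z^2 - 11*z + 28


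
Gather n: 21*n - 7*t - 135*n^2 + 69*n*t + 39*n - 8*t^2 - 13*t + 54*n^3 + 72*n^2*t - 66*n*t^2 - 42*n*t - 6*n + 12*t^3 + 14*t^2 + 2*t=54*n^3 + n^2*(72*t - 135) + n*(-66*t^2 + 27*t + 54) + 12*t^3 + 6*t^2 - 18*t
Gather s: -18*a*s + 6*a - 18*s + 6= 6*a + s*(-18*a - 18) + 6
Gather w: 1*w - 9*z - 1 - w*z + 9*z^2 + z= w*(1 - z) + 9*z^2 - 8*z - 1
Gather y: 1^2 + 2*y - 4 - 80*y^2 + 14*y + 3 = -80*y^2 + 16*y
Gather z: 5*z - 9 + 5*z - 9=10*z - 18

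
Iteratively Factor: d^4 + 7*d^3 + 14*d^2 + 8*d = (d)*(d^3 + 7*d^2 + 14*d + 8) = d*(d + 1)*(d^2 + 6*d + 8) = d*(d + 1)*(d + 2)*(d + 4)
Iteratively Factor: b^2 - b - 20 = (b + 4)*(b - 5)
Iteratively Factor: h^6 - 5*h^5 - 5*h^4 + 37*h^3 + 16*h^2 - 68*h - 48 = (h + 1)*(h^5 - 6*h^4 + h^3 + 36*h^2 - 20*h - 48) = (h - 2)*(h + 1)*(h^4 - 4*h^3 - 7*h^2 + 22*h + 24) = (h - 3)*(h - 2)*(h + 1)*(h^3 - h^2 - 10*h - 8) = (h - 3)*(h - 2)*(h + 1)^2*(h^2 - 2*h - 8) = (h - 3)*(h - 2)*(h + 1)^2*(h + 2)*(h - 4)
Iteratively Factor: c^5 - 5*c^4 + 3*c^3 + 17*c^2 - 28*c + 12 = (c - 2)*(c^4 - 3*c^3 - 3*c^2 + 11*c - 6) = (c - 2)*(c + 2)*(c^3 - 5*c^2 + 7*c - 3) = (c - 2)*(c - 1)*(c + 2)*(c^2 - 4*c + 3) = (c - 3)*(c - 2)*(c - 1)*(c + 2)*(c - 1)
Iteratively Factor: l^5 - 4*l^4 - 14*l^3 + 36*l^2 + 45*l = (l + 1)*(l^4 - 5*l^3 - 9*l^2 + 45*l) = l*(l + 1)*(l^3 - 5*l^2 - 9*l + 45) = l*(l + 1)*(l + 3)*(l^2 - 8*l + 15) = l*(l - 5)*(l + 1)*(l + 3)*(l - 3)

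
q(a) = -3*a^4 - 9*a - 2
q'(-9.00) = 8739.00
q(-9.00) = -19604.00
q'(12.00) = -20745.00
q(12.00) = -62318.00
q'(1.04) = -22.50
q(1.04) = -14.87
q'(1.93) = -95.27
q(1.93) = -60.99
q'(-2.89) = 280.65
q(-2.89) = -185.26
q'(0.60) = -11.59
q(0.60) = -7.79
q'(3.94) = -742.96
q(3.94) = -760.41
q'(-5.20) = 1678.30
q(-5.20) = -2148.68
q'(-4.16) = 854.90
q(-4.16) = -863.01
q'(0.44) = -10.02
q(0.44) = -6.07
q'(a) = -12*a^3 - 9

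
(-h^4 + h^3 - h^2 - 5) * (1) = -h^4 + h^3 - h^2 - 5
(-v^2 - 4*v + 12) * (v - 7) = -v^3 + 3*v^2 + 40*v - 84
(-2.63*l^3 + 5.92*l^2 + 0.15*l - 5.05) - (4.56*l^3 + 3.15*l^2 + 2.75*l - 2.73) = -7.19*l^3 + 2.77*l^2 - 2.6*l - 2.32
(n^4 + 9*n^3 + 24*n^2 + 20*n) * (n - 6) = n^5 + 3*n^4 - 30*n^3 - 124*n^2 - 120*n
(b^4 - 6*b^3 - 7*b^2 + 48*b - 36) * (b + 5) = b^5 - b^4 - 37*b^3 + 13*b^2 + 204*b - 180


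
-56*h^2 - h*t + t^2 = (-8*h + t)*(7*h + t)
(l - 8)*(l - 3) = l^2 - 11*l + 24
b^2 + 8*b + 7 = (b + 1)*(b + 7)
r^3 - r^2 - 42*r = r*(r - 7)*(r + 6)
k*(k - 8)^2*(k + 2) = k^4 - 14*k^3 + 32*k^2 + 128*k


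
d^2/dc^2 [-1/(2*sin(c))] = (sin(c)^2 - 2)/(2*sin(c)^3)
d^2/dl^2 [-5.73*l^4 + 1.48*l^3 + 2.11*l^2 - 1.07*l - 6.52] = -68.76*l^2 + 8.88*l + 4.22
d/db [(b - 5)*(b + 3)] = 2*b - 2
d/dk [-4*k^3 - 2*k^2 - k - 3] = -12*k^2 - 4*k - 1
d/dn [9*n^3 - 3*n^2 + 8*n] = 27*n^2 - 6*n + 8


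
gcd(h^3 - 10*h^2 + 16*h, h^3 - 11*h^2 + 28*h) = h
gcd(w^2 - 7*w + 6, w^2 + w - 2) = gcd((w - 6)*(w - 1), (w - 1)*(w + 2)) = w - 1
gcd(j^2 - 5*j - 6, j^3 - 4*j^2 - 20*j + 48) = j - 6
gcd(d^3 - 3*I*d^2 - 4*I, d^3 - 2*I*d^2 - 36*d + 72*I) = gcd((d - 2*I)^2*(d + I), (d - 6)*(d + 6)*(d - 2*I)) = d - 2*I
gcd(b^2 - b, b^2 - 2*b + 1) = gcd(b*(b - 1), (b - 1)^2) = b - 1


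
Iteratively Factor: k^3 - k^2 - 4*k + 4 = (k + 2)*(k^2 - 3*k + 2) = (k - 1)*(k + 2)*(k - 2)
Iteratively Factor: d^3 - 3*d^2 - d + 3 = (d - 3)*(d^2 - 1) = (d - 3)*(d + 1)*(d - 1)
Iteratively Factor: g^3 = (g)*(g^2) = g^2*(g)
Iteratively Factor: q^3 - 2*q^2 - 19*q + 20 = (q - 5)*(q^2 + 3*q - 4) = (q - 5)*(q + 4)*(q - 1)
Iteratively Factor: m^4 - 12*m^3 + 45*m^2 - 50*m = (m - 5)*(m^3 - 7*m^2 + 10*m) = (m - 5)*(m - 2)*(m^2 - 5*m) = (m - 5)^2*(m - 2)*(m)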